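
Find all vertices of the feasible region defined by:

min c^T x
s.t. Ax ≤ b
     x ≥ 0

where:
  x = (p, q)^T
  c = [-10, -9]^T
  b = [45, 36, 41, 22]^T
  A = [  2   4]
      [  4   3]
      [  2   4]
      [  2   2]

(0, 0), (9, 0), (3, 8), (1.5, 9.5), (0, 10.25)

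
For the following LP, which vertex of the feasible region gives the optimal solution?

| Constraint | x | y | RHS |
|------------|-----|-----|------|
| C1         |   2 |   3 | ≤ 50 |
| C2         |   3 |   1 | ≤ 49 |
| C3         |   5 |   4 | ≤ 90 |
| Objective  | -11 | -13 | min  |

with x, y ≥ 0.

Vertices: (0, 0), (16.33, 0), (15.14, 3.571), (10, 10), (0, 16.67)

Evaluate the objective at each vertex of the feasible region:
  z(0, 0) = 0
  z(16.33, 0) = -179.7
  z(15.14, 3.571) = -213
  z(10, 10) = -240  ←
  z(0, 16.67) = -216.7
The minimum is at x = 10, y = 10.

(10, 10)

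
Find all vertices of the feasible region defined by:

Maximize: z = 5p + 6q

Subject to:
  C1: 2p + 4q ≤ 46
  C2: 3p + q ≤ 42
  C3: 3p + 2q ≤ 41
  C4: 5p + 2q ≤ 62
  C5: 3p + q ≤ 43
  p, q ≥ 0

(0, 0), (12.4, 0), (10.5, 4.75), (9, 7), (0, 11.5)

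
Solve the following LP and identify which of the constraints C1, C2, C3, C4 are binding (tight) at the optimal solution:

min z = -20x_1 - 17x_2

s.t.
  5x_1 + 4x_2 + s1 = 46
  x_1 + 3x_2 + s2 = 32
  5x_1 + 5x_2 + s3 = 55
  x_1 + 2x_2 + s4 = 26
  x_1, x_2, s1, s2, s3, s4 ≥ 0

At x_1 = 2, x_2 = 9, compute slack b - a·x for each constraint:
  C1: 46 − 46 = 0  (binding)
  C2: 32 − 29 = 3  (slack)
  C3: 55 − 55 = 0  (binding)
  C4: 26 − 20 = 6  (slack)

Optimal: x_1 = 2, x_2 = 9
Binding: C1, C3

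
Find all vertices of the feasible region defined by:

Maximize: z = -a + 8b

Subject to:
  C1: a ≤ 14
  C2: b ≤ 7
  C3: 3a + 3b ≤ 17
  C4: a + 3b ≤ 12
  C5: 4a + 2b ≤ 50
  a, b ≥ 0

(0, 0), (5.667, 0), (2.5, 3.167), (0, 4)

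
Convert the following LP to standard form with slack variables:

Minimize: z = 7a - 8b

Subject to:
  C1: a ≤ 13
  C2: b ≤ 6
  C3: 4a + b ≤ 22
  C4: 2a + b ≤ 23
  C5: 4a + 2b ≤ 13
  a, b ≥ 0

min z = 7a - 8b

s.t.
  a + s1 = 13
  b + s2 = 6
  4a + b + s3 = 22
  2a + b + s4 = 23
  4a + 2b + s5 = 13
  a, b, s1, s2, s3, s4, s5 ≥ 0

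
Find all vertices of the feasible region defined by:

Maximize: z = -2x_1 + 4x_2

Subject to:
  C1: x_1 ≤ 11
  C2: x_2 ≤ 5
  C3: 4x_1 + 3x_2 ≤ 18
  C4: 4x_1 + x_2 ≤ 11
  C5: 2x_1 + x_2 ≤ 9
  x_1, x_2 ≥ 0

(0, 0), (2.75, 0), (1.875, 3.5), (0.75, 5), (0, 5)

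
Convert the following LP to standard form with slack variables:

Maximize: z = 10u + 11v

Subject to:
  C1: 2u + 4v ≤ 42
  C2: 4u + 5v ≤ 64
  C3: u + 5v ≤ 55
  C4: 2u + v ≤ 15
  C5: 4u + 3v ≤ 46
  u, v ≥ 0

max z = 10u + 11v

s.t.
  2u + 4v + s1 = 42
  4u + 5v + s2 = 64
  u + 5v + s3 = 55
  2u + v + s4 = 15
  4u + 3v + s5 = 46
  u, v, s1, s2, s3, s4, s5 ≥ 0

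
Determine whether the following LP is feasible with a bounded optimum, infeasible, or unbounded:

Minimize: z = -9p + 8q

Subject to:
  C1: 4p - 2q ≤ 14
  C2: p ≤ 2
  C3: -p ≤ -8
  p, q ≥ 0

Infeasible (no feasible solution exists)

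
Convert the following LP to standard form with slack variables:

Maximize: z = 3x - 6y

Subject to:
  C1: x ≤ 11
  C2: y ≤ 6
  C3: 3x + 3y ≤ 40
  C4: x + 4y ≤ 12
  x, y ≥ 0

max z = 3x - 6y

s.t.
  x + s1 = 11
  y + s2 = 6
  3x + 3y + s3 = 40
  x + 4y + s4 = 12
  x, y, s1, s2, s3, s4 ≥ 0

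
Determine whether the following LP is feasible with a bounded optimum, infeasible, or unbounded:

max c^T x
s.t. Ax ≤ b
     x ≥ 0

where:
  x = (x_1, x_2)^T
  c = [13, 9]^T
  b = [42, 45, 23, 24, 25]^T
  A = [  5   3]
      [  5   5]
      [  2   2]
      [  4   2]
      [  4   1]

Feasible with a bounded optimal solution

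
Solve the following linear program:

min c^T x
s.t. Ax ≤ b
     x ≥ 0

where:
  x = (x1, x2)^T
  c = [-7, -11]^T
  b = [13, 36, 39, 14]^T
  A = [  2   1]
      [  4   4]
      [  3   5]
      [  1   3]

Evaluate the objective at each vertex of the feasible region:
  z(0, 0) = 0
  z(6.5, 0) = -45.5
  z(5, 3) = -68  ←
  z(0, 4.667) = -51.33
The minimum is at x1 = 5, x2 = 3.

x1 = 5, x2 = 3, z = -68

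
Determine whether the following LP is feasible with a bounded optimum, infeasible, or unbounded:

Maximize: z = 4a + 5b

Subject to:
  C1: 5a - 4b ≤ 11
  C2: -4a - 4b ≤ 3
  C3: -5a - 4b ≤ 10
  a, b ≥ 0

Unbounded (objective can increase without bound)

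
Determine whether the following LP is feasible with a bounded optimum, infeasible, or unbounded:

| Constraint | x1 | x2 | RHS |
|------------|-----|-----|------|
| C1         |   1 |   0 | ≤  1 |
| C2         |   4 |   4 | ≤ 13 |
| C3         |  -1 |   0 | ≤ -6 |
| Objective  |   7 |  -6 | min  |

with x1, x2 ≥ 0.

Infeasible (no feasible solution exists)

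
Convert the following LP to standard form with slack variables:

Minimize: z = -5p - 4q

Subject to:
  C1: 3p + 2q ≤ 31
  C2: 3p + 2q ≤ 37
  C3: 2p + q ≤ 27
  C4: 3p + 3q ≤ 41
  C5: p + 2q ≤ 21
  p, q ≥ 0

min z = -5p - 4q

s.t.
  3p + 2q + s1 = 31
  3p + 2q + s2 = 37
  2p + q + s3 = 27
  3p + 3q + s4 = 41
  p + 2q + s5 = 21
  p, q, s1, s2, s3, s4, s5 ≥ 0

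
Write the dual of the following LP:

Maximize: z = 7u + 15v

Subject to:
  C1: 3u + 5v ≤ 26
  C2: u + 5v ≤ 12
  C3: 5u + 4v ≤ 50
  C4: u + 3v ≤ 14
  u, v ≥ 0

Primal max cᵀx s.t. Ax ≤ b, x ≥ 0  →  Dual min bᵀy s.t. Aᵀy ≥ c, y ≥ 0.

Minimize: z = 26y1 + 12y2 + 50y3 + 14y4

Subject to:
  3y1 + y2 + 5y3 + y4 ≥ 7
  5y1 + 5y2 + 4y3 + 3y4 ≥ 15
  y1, y2, y3, y4 ≥ 0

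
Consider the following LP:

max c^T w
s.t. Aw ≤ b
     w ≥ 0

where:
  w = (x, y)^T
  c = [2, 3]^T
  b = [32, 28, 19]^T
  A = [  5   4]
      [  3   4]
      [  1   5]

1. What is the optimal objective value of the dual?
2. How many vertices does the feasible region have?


1. 17
2. 4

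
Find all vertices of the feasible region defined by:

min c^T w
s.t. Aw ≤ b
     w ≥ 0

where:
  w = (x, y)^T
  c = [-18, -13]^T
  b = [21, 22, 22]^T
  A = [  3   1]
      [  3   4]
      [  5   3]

(0, 0), (4.4, 0), (2, 4), (0, 5.5)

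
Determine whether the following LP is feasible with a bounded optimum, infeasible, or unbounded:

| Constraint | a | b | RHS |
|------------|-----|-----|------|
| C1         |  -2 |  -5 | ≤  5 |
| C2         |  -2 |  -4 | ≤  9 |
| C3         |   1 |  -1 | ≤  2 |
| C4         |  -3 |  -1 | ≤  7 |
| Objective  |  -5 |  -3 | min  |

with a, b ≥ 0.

Unbounded (objective can decrease without bound)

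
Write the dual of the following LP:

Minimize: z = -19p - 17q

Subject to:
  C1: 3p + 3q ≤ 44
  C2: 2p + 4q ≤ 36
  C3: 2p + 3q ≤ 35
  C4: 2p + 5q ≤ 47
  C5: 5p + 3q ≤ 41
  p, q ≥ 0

Primal min cᵀx s.t. Ax ≤ b, x ≥ 0  →  Dual max −bᵀy s.t. Aᵀy ≥ −c, y ≥ 0.

Maximize: z = -44y1 - 36y2 - 35y3 - 47y4 - 41y5

Subject to:
  3y1 + 2y2 + 2y3 + 2y4 + 5y5 ≥ 19
  3y1 + 4y2 + 3y3 + 5y4 + 3y5 ≥ 17
  y1, y2, y3, y4, y5 ≥ 0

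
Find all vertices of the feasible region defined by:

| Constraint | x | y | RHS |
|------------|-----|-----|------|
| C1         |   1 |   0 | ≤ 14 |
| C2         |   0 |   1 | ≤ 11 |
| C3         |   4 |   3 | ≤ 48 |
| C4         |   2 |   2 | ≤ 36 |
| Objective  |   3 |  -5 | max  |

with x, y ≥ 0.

(0, 0), (12, 0), (3.75, 11), (0, 11)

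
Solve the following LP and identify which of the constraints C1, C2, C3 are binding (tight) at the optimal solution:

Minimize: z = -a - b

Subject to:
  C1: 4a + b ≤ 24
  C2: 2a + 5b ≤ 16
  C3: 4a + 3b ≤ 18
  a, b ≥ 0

At a = 3, b = 2, compute slack b - a·x for each constraint:
  C1: 24 − 14 = 10  (slack)
  C2: 16 − 16 = 0  (binding)
  C3: 18 − 18 = 0  (binding)

Optimal: a = 3, b = 2
Binding: C2, C3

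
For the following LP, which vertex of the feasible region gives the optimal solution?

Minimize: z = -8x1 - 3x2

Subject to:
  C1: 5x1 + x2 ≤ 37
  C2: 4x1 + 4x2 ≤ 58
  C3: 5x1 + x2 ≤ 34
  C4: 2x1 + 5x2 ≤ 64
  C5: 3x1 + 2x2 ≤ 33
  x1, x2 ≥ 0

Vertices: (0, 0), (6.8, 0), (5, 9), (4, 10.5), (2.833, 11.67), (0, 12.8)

Evaluate the objective at each vertex of the feasible region:
  z(0, 0) = 0
  z(6.8, 0) = -54.4
  z(5, 9) = -67  ←
  z(4, 10.5) = -63.5
  z(2.833, 11.67) = -57.67
  z(0, 12.8) = -38.4
The minimum is at x1 = 5, x2 = 9.

(5, 9)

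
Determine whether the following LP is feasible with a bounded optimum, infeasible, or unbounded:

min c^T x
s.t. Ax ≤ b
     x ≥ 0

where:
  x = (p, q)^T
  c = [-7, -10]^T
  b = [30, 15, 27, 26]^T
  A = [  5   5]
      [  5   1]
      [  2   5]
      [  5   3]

Feasible with a bounded optimal solution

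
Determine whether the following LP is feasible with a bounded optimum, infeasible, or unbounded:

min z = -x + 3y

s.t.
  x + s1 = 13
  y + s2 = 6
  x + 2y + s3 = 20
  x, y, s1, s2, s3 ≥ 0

Feasible with a bounded optimal solution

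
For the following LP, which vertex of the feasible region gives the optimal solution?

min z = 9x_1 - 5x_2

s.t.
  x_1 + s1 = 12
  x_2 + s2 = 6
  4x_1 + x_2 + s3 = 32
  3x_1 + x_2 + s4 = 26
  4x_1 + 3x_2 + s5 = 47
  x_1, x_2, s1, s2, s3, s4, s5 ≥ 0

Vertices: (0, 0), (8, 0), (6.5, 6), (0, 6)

Evaluate the objective at each vertex of the feasible region:
  z(0, 0) = 0
  z(8, 0) = 72
  z(6.5, 6) = 28.5
  z(0, 6) = -30  ←
The minimum is at x_1 = 0, x_2 = 6.

(0, 6)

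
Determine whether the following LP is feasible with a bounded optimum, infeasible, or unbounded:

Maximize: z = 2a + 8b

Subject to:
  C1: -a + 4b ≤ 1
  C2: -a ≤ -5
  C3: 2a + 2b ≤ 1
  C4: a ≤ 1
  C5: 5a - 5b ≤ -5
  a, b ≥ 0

Infeasible (no feasible solution exists)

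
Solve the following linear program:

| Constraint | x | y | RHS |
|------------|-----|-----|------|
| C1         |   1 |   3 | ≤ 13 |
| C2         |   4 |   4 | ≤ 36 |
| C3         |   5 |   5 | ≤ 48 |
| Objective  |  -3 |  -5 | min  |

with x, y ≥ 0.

Evaluate the objective at each vertex of the feasible region:
  z(0, 0) = 0
  z(9, 0) = -27
  z(7, 2) = -31  ←
  z(0, 4.333) = -21.67
The minimum is at x = 7, y = 2.

x = 7, y = 2, z = -31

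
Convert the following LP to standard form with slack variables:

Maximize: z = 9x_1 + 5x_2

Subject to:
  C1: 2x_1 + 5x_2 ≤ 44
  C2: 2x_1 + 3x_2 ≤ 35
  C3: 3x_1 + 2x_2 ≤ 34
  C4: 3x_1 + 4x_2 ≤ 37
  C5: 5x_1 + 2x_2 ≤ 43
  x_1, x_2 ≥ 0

max z = 9x_1 + 5x_2

s.t.
  2x_1 + 5x_2 + s1 = 44
  2x_1 + 3x_2 + s2 = 35
  3x_1 + 2x_2 + s3 = 34
  3x_1 + 4x_2 + s4 = 37
  5x_1 + 2x_2 + s5 = 43
  x_1, x_2, s1, s2, s3, s4, s5 ≥ 0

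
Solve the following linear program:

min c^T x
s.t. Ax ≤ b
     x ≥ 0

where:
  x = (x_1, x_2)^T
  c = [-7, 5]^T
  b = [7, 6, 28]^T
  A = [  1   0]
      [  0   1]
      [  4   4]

Evaluate the objective at each vertex of the feasible region:
  z(0, 0) = 0
  z(7, 0) = -49  ←
  z(1, 6) = 23
  z(0, 6) = 30
The minimum is at x_1 = 7, x_2 = 0.

x_1 = 7, x_2 = 0, z = -49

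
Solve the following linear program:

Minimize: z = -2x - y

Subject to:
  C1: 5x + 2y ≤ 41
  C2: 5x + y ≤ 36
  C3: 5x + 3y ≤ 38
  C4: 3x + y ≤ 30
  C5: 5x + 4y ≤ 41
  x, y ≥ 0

Evaluate the objective at each vertex of the feasible region:
  z(0, 0) = 0
  z(7.2, 0) = -14.4
  z(7, 1) = -15  ←
  z(5.8, 3) = -14.6
  z(0, 10.25) = -10.25
The minimum is at x = 7, y = 1.

x = 7, y = 1, z = -15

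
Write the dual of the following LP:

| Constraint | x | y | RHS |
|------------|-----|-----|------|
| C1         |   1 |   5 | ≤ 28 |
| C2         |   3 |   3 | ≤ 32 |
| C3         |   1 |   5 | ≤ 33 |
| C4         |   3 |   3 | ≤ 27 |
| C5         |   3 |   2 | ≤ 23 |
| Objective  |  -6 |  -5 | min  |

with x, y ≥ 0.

Primal min cᵀx s.t. Ax ≤ b, x ≥ 0  →  Dual max −bᵀy s.t. Aᵀy ≥ −c, y ≥ 0.

Maximize: z = -28y1 - 32y2 - 33y3 - 27y4 - 23y5

Subject to:
  y1 + 3y2 + y3 + 3y4 + 3y5 ≥ 6
  5y1 + 3y2 + 5y3 + 3y4 + 2y5 ≥ 5
  y1, y2, y3, y4, y5 ≥ 0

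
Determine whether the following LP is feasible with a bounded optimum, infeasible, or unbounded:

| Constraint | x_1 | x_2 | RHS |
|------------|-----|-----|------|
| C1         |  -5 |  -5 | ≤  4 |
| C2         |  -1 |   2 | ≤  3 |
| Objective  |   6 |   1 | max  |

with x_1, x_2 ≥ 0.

Unbounded (objective can increase without bound)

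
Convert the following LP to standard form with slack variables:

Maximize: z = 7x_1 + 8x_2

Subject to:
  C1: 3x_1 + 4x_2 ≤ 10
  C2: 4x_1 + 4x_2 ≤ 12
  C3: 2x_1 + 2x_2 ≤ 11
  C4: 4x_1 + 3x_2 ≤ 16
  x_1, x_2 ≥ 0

max z = 7x_1 + 8x_2

s.t.
  3x_1 + 4x_2 + s1 = 10
  4x_1 + 4x_2 + s2 = 12
  2x_1 + 2x_2 + s3 = 11
  4x_1 + 3x_2 + s4 = 16
  x_1, x_2, s1, s2, s3, s4 ≥ 0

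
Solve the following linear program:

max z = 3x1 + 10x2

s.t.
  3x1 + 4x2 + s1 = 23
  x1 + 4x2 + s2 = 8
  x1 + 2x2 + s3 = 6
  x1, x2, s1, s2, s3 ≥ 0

Evaluate the objective at each vertex of the feasible region:
  z(0, 0) = 0
  z(6, 0) = 18
  z(4, 1) = 22  ←
  z(0, 2) = 20
The maximum is at x1 = 4, x2 = 1.

x1 = 4, x2 = 1, z = 22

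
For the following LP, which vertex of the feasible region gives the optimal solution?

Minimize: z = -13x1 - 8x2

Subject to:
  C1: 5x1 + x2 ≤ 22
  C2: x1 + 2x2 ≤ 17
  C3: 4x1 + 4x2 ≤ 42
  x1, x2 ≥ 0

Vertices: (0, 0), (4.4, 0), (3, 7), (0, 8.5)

Evaluate the objective at each vertex of the feasible region:
  z(0, 0) = 0
  z(4.4, 0) = -57.2
  z(3, 7) = -95  ←
  z(0, 8.5) = -68
The minimum is at x1 = 3, x2 = 7.

(3, 7)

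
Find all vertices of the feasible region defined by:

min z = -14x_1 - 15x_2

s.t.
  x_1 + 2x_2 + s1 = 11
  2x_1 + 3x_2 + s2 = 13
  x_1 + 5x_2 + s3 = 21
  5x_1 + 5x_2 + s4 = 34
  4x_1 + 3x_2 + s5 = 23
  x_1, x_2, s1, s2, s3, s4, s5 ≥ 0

(0, 0), (5.75, 0), (5, 1), (0.2857, 4.143), (0, 4.2)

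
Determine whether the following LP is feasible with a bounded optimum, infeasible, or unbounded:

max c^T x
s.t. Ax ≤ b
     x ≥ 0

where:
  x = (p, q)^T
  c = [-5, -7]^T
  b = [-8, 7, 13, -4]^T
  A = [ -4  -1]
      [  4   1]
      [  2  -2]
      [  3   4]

Infeasible (no feasible solution exists)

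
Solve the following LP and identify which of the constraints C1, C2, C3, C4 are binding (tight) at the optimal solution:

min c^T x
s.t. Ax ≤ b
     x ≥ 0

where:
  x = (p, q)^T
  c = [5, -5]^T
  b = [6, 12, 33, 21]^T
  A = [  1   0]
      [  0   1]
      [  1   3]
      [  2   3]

At p = 0, q = 7, compute slack b - a·x for each constraint:
  C1: 6 − 0 = 6  (slack)
  C2: 12 − 7 = 5  (slack)
  C3: 33 − 21 = 12  (slack)
  C4: 21 − 21 = 0  (binding)

Optimal: p = 0, q = 7
Binding: C4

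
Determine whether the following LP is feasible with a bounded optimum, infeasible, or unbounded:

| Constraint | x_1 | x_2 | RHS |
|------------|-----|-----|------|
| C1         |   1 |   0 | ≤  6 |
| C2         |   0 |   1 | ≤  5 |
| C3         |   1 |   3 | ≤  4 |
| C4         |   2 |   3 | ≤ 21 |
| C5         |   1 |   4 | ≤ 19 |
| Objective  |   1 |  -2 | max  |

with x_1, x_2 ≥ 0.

Feasible with a bounded optimal solution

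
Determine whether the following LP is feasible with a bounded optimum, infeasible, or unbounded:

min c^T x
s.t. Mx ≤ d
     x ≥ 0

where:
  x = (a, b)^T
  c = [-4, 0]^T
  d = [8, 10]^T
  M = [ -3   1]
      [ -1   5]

Unbounded (objective can decrease without bound)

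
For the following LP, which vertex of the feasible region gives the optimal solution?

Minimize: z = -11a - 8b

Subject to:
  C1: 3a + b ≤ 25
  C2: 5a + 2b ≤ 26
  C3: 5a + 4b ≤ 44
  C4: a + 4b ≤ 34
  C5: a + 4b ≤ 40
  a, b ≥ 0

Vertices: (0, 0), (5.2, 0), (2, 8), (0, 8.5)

Evaluate the objective at each vertex of the feasible region:
  z(0, 0) = 0
  z(5.2, 0) = -57.2
  z(2, 8) = -86  ←
  z(0, 8.5) = -68
The minimum is at a = 2, b = 8.

(2, 8)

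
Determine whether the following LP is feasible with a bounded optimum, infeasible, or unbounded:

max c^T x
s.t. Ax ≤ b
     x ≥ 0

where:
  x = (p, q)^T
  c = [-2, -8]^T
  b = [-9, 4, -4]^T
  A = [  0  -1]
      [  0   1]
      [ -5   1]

Infeasible (no feasible solution exists)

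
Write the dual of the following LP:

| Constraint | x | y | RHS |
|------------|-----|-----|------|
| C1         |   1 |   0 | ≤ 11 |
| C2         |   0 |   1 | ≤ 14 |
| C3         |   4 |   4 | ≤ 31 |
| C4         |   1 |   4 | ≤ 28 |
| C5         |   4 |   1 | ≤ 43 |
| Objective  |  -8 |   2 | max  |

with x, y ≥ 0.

Primal max cᵀx s.t. Ax ≤ b, x ≥ 0  →  Dual min bᵀy s.t. Aᵀy ≥ c, y ≥ 0.

Minimize: z = 11y1 + 14y2 + 31y3 + 28y4 + 43y5

Subject to:
  y1 + 4y3 + y4 + 4y5 ≥ -8
  y2 + 4y3 + 4y4 + y5 ≥ 2
  y1, y2, y3, y4, y5 ≥ 0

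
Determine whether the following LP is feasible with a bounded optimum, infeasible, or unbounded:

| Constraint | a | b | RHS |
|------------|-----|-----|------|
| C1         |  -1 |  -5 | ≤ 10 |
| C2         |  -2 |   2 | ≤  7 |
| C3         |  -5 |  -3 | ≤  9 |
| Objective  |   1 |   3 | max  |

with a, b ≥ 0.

Unbounded (objective can increase without bound)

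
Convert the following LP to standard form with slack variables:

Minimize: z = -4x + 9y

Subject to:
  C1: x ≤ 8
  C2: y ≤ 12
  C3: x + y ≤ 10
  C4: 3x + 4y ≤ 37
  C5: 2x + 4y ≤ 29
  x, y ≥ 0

min z = -4x + 9y

s.t.
  x + s1 = 8
  y + s2 = 12
  x + y + s3 = 10
  3x + 4y + s4 = 37
  2x + 4y + s5 = 29
  x, y, s1, s2, s3, s4, s5 ≥ 0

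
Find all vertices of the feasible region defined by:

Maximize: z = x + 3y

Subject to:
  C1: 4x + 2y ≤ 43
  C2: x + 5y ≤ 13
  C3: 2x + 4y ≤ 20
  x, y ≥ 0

(0, 0), (10, 0), (8, 1), (0, 2.6)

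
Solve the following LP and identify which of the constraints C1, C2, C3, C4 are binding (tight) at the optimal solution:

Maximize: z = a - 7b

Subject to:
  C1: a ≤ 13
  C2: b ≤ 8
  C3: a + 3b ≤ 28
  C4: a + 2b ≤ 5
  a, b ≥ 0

At a = 5, b = 0, compute slack b - a·x for each constraint:
  C1: 13 − 5 = 8  (slack)
  C2: 8 − 0 = 8  (slack)
  C3: 28 − 5 = 23  (slack)
  C4: 5 − 5 = 0  (binding)

Optimal: a = 5, b = 0
Binding: C4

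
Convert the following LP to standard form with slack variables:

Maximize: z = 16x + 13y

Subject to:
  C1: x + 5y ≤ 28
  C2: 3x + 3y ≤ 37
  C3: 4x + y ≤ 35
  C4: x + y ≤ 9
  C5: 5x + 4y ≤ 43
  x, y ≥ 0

max z = 16x + 13y

s.t.
  x + 5y + s1 = 28
  3x + 3y + s2 = 37
  4x + y + s3 = 35
  x + y + s4 = 9
  5x + 4y + s5 = 43
  x, y, s1, s2, s3, s4, s5 ≥ 0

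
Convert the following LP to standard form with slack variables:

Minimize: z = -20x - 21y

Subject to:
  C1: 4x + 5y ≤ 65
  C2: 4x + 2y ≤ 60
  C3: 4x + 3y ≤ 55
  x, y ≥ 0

min z = -20x - 21y

s.t.
  4x + 5y + s1 = 65
  4x + 2y + s2 = 60
  4x + 3y + s3 = 55
  x, y, s1, s2, s3 ≥ 0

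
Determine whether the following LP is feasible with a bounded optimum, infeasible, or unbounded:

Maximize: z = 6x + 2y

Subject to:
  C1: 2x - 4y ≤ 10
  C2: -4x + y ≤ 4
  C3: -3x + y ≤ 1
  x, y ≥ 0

Unbounded (objective can increase without bound)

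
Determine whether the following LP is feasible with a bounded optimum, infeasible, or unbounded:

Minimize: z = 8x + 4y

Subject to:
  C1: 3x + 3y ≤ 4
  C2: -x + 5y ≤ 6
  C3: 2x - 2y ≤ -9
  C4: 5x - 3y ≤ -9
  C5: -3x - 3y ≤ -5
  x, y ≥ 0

Infeasible (no feasible solution exists)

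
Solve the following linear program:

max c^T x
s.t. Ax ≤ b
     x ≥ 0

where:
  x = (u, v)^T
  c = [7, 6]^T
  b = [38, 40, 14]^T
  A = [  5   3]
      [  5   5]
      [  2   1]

Evaluate the objective at each vertex of the feasible region:
  z(0, 0) = 0
  z(7, 0) = 49
  z(6, 2) = 54  ←
  z(0, 8) = 48
The maximum is at u = 6, v = 2.

u = 6, v = 2, z = 54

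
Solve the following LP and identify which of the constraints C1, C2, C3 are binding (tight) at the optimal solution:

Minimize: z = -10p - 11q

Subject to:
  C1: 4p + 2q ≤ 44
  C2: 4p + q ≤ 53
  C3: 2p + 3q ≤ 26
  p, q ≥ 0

At p = 10, q = 2, compute slack b - a·x for each constraint:
  C1: 44 − 44 = 0  (binding)
  C2: 53 − 42 = 11  (slack)
  C3: 26 − 26 = 0  (binding)

Optimal: p = 10, q = 2
Binding: C1, C3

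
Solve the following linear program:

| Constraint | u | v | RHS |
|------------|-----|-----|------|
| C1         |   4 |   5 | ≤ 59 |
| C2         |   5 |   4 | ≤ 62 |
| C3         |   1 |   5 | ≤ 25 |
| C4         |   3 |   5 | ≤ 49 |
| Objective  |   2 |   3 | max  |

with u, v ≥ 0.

Evaluate the objective at each vertex of the feasible region:
  z(0, 0) = 0
  z(12.4, 0) = 24.8
  z(10, 3) = 29  ←
  z(0, 5) = 15
The maximum is at u = 10, v = 3.

u = 10, v = 3, z = 29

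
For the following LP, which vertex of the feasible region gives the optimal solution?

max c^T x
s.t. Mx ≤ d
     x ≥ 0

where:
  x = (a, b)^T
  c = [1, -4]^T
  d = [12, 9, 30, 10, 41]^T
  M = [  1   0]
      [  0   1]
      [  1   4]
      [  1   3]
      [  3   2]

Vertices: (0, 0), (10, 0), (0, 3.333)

Evaluate the objective at each vertex of the feasible region:
  z(0, 0) = 0
  z(10, 0) = 10  ←
  z(0, 3.333) = -13.33
The maximum is at a = 10, b = 0.

(10, 0)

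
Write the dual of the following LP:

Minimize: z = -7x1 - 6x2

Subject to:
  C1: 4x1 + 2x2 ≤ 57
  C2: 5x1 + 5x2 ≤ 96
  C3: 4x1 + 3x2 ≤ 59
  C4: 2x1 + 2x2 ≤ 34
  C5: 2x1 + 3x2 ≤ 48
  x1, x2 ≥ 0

Primal min cᵀx s.t. Ax ≤ b, x ≥ 0  →  Dual max −bᵀy s.t. Aᵀy ≥ −c, y ≥ 0.

Maximize: z = -57y1 - 96y2 - 59y3 - 34y4 - 48y5

Subject to:
  4y1 + 5y2 + 4y3 + 2y4 + 2y5 ≥ 7
  2y1 + 5y2 + 3y3 + 2y4 + 3y5 ≥ 6
  y1, y2, y3, y4, y5 ≥ 0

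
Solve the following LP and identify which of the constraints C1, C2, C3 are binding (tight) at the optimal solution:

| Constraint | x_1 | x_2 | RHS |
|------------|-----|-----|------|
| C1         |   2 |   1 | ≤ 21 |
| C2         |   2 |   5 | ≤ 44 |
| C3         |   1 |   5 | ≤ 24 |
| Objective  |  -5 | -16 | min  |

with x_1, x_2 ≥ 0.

At x_1 = 9, x_2 = 3, compute slack b - a·x for each constraint:
  C1: 21 − 21 = 0  (binding)
  C2: 44 − 33 = 11  (slack)
  C3: 24 − 24 = 0  (binding)

Optimal: x_1 = 9, x_2 = 3
Binding: C1, C3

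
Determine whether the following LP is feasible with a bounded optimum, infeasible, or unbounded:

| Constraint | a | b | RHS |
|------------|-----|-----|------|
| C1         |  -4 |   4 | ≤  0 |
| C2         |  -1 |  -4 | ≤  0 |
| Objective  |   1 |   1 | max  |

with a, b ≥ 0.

Unbounded (objective can increase without bound)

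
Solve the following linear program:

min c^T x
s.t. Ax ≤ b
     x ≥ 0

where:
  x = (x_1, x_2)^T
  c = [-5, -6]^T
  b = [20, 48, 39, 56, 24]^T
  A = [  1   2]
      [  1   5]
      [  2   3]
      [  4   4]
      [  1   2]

Evaluate the objective at each vertex of the feasible region:
  z(0, 0) = 0
  z(14, 0) = -70
  z(8, 6) = -76  ←
  z(1.333, 9.333) = -62.67
  z(0, 9.6) = -57.6
The minimum is at x_1 = 8, x_2 = 6.

x_1 = 8, x_2 = 6, z = -76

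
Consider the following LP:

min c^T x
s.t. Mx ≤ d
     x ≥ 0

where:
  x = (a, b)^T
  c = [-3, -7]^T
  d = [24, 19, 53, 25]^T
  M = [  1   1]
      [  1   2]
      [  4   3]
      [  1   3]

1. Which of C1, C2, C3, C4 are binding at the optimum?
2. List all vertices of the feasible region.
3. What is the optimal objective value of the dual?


1. C2, C4
2. (0, 0), (13.25, 0), (9.8, 4.6), (7, 6), (0, 8.333)
3. -63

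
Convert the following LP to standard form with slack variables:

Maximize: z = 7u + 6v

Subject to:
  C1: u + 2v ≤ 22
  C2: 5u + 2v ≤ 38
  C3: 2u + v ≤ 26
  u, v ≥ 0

max z = 7u + 6v

s.t.
  u + 2v + s1 = 22
  5u + 2v + s2 = 38
  2u + v + s3 = 26
  u, v, s1, s2, s3 ≥ 0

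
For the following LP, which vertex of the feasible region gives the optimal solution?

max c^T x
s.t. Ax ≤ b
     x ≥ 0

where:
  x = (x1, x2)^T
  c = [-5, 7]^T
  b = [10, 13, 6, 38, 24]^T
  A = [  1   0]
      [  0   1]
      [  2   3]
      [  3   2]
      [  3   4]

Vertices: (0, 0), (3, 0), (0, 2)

Evaluate the objective at each vertex of the feasible region:
  z(0, 0) = 0
  z(3, 0) = -15
  z(0, 2) = 14  ←
The maximum is at x1 = 0, x2 = 2.

(0, 2)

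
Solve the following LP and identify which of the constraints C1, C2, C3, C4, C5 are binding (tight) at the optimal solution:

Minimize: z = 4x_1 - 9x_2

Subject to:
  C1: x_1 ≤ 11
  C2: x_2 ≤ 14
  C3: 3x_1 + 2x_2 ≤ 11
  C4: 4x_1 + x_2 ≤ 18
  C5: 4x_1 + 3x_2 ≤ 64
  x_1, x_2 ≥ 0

At x_1 = 0, x_2 = 5.5, compute slack b - a·x for each constraint:
  C1: 11 − 0 = 11  (slack)
  C2: 14 − 5.5 = 8.5  (slack)
  C3: 11 − 11 = 0  (binding)
  C4: 18 − 5.5 = 12.5  (slack)
  C5: 64 − 16.5 = 47.5  (slack)

Optimal: x_1 = 0, x_2 = 5.5
Binding: C3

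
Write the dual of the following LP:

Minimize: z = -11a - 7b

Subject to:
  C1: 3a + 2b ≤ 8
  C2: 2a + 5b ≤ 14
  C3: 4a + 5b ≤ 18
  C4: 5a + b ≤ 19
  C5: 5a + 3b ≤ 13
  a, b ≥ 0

Primal min cᵀx s.t. Ax ≤ b, x ≥ 0  →  Dual max −bᵀy s.t. Aᵀy ≥ −c, y ≥ 0.

Maximize: z = -8y1 - 14y2 - 18y3 - 19y4 - 13y5

Subject to:
  3y1 + 2y2 + 4y3 + 5y4 + 5y5 ≥ 11
  2y1 + 5y2 + 5y3 + y4 + 3y5 ≥ 7
  y1, y2, y3, y4, y5 ≥ 0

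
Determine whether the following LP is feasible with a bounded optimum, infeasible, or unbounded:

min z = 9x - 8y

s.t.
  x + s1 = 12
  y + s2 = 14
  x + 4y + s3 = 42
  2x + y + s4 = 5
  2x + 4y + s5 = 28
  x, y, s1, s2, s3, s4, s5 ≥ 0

Feasible with a bounded optimal solution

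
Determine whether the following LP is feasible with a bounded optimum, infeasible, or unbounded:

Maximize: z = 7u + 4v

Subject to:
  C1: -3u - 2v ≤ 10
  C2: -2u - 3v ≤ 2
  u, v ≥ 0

Unbounded (objective can increase without bound)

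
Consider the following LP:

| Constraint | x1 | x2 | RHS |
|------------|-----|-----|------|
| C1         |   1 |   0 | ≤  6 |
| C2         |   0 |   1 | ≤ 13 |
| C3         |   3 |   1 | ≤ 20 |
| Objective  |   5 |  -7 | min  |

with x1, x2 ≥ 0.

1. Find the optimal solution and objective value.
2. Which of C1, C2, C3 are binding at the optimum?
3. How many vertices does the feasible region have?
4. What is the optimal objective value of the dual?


1. x1 = 0, x2 = 13, z = -91
2. C2
3. 5
4. -91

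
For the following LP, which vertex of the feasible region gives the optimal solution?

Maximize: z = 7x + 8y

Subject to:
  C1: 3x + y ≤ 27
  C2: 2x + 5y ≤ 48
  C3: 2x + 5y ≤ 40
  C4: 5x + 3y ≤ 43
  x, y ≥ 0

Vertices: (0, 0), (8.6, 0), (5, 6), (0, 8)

Evaluate the objective at each vertex of the feasible region:
  z(0, 0) = 0
  z(8.6, 0) = 60.2
  z(5, 6) = 83  ←
  z(0, 8) = 64
The maximum is at x = 5, y = 6.

(5, 6)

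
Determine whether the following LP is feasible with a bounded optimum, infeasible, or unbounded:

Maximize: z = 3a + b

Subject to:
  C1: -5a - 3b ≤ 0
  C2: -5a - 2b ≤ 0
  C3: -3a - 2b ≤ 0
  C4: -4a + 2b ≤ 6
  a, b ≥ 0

Unbounded (objective can increase without bound)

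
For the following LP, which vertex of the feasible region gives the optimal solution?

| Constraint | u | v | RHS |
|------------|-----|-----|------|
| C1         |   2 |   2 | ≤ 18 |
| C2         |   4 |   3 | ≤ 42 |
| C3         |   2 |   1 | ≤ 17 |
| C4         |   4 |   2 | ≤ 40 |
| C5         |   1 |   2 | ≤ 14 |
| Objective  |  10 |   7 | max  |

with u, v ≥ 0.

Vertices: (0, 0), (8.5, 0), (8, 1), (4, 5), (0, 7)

Evaluate the objective at each vertex of the feasible region:
  z(0, 0) = 0
  z(8.5, 0) = 85
  z(8, 1) = 87  ←
  z(4, 5) = 75
  z(0, 7) = 49
The maximum is at u = 8, v = 1.

(8, 1)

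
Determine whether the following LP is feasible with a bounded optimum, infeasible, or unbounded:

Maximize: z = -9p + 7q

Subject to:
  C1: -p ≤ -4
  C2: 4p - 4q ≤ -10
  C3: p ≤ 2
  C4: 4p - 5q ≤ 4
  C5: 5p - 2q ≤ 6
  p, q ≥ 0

Infeasible (no feasible solution exists)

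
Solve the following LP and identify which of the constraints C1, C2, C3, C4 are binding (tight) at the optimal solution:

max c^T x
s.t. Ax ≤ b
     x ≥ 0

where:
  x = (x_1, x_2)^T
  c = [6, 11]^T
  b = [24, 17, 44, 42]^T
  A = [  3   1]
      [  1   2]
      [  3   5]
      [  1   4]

At x_1 = 3, x_2 = 7, compute slack b - a·x for each constraint:
  C1: 24 − 16 = 8  (slack)
  C2: 17 − 17 = 0  (binding)
  C3: 44 − 44 = 0  (binding)
  C4: 42 − 31 = 11  (slack)

Optimal: x_1 = 3, x_2 = 7
Binding: C2, C3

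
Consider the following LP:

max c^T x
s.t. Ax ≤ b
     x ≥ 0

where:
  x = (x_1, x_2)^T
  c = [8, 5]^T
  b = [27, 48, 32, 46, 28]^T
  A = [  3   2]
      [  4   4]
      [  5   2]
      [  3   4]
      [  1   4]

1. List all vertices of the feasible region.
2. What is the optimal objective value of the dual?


1. (0, 0), (6.4, 0), (4, 6), (0, 7)
2. 62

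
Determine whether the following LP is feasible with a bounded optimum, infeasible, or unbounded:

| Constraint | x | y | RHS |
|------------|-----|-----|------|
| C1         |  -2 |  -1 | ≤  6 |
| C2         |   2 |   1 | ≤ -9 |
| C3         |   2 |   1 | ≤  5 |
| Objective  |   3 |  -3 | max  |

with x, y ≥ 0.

Infeasible (no feasible solution exists)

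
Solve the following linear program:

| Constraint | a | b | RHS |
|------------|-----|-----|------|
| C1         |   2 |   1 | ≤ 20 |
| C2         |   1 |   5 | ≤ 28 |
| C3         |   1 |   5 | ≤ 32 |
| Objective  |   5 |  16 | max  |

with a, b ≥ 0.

Evaluate the objective at each vertex of the feasible region:
  z(0, 0) = 0
  z(10, 0) = 50
  z(8, 4) = 104  ←
  z(0, 5.6) = 89.6
The maximum is at a = 8, b = 4.

a = 8, b = 4, z = 104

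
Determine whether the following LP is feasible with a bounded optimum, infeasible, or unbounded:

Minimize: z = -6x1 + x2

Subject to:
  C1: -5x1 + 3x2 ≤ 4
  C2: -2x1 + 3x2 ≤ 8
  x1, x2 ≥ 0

Unbounded (objective can decrease without bound)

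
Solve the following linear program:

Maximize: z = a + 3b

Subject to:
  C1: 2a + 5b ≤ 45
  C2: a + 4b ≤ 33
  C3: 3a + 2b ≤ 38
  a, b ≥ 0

Evaluate the objective at each vertex of the feasible region:
  z(0, 0) = 0
  z(12.67, 0) = 12.67
  z(9.091, 5.364) = 25.18
  z(5, 7) = 26  ←
  z(0, 8.25) = 24.75
The maximum is at a = 5, b = 7.

a = 5, b = 7, z = 26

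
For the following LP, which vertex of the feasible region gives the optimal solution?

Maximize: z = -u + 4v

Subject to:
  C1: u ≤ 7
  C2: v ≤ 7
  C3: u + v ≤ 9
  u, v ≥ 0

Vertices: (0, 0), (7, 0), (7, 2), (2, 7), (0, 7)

Evaluate the objective at each vertex of the feasible region:
  z(0, 0) = 0
  z(7, 0) = -7
  z(7, 2) = 1
  z(2, 7) = 26
  z(0, 7) = 28  ←
The maximum is at u = 0, v = 7.

(0, 7)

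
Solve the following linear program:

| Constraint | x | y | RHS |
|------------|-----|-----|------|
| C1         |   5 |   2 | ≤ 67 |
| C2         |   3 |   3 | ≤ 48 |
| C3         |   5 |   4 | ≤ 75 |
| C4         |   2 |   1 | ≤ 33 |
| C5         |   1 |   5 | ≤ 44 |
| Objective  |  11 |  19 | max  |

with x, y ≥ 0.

Evaluate the objective at each vertex of the feasible region:
  z(0, 0) = 0
  z(13.4, 0) = 147.4
  z(11.8, 4) = 205.8
  z(11, 5) = 216
  z(9, 7) = 232  ←
  z(0, 8.8) = 167.2
The maximum is at x = 9, y = 7.

x = 9, y = 7, z = 232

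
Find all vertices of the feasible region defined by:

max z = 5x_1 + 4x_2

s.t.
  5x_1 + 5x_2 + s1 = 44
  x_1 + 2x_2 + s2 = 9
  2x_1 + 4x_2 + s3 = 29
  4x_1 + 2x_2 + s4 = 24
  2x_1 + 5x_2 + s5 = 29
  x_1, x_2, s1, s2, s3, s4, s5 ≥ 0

(0, 0), (6, 0), (5, 2), (0, 4.5)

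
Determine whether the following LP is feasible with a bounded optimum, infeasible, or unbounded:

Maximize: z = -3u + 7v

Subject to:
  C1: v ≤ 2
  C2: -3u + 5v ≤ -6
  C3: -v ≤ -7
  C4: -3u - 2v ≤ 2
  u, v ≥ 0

Infeasible (no feasible solution exists)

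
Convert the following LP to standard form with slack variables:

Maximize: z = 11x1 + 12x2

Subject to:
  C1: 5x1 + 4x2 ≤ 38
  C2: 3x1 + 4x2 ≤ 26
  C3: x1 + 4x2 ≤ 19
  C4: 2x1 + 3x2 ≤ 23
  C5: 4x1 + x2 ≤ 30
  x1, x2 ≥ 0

max z = 11x1 + 12x2

s.t.
  5x1 + 4x2 + s1 = 38
  3x1 + 4x2 + s2 = 26
  x1 + 4x2 + s3 = 19
  2x1 + 3x2 + s4 = 23
  4x1 + x2 + s5 = 30
  x1, x2, s1, s2, s3, s4, s5 ≥ 0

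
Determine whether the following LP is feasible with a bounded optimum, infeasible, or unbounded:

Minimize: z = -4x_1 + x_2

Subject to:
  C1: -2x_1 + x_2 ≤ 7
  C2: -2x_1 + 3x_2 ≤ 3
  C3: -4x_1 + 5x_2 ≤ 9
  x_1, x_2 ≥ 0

Unbounded (objective can decrease without bound)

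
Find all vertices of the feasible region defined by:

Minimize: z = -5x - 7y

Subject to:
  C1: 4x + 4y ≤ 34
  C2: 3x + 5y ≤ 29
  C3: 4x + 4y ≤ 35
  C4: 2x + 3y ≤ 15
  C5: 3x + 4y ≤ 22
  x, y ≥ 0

(0, 0), (7.333, 0), (6, 1), (0, 5)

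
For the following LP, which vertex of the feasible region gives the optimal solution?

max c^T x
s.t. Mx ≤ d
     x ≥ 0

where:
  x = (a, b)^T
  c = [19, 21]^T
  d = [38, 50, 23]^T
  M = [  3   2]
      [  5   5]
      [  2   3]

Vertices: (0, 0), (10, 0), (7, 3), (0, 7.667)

Evaluate the objective at each vertex of the feasible region:
  z(0, 0) = 0
  z(10, 0) = 190
  z(7, 3) = 196  ←
  z(0, 7.667) = 161
The maximum is at a = 7, b = 3.

(7, 3)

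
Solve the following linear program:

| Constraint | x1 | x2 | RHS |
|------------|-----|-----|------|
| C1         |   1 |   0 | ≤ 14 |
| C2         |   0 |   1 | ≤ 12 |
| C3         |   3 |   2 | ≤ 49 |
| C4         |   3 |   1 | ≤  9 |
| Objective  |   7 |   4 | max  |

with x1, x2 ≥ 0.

Evaluate the objective at each vertex of the feasible region:
  z(0, 0) = 0
  z(3, 0) = 21
  z(0, 9) = 36  ←
The maximum is at x1 = 0, x2 = 9.

x1 = 0, x2 = 9, z = 36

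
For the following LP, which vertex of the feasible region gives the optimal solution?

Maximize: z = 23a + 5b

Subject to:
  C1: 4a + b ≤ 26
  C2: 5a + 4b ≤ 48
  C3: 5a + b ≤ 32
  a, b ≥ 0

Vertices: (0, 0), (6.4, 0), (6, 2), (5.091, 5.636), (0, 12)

Evaluate the objective at each vertex of the feasible region:
  z(0, 0) = 0
  z(6.4, 0) = 147.2
  z(6, 2) = 148  ←
  z(5.091, 5.636) = 145.3
  z(0, 12) = 60
The maximum is at a = 6, b = 2.

(6, 2)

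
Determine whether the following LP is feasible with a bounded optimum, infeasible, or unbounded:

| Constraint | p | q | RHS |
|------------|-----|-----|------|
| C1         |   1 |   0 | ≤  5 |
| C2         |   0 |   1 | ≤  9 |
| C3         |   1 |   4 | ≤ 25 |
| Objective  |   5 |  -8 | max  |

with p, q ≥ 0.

Feasible with a bounded optimal solution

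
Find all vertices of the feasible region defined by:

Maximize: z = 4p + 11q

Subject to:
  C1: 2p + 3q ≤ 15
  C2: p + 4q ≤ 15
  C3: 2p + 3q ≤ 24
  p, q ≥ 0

(0, 0), (7.5, 0), (3, 3), (0, 3.75)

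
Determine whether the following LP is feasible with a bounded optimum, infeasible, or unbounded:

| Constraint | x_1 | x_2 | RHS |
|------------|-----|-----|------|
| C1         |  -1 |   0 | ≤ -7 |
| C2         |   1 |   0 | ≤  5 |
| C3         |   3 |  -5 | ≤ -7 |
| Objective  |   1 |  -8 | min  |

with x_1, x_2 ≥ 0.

Infeasible (no feasible solution exists)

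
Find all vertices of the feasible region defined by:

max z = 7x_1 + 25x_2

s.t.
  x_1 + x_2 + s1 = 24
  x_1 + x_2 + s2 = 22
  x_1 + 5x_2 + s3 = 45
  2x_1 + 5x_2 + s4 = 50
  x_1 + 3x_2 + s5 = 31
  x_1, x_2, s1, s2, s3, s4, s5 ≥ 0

(0, 0), (22, 0), (20, 2), (5, 8), (0, 9)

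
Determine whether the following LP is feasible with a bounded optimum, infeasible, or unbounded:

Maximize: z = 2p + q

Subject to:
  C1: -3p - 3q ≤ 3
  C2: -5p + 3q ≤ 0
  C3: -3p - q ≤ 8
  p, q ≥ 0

Unbounded (objective can increase without bound)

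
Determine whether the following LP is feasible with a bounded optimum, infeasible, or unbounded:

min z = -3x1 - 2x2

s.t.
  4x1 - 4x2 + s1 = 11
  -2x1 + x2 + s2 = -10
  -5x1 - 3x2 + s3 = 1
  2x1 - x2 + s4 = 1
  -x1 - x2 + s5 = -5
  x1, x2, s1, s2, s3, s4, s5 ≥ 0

Infeasible (no feasible solution exists)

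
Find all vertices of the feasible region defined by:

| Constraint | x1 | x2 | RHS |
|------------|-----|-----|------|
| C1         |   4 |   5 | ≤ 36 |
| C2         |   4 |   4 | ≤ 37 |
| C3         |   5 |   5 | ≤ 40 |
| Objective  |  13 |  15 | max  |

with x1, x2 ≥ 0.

(0, 0), (8, 0), (4, 4), (0, 7.2)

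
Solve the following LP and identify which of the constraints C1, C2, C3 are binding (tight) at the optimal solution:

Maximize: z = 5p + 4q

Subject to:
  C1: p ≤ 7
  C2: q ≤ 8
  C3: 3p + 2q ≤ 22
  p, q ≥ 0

At p = 2, q = 8, compute slack b - a·x for each constraint:
  C1: 7 − 2 = 5  (slack)
  C2: 8 − 8 = 0  (binding)
  C3: 22 − 22 = 0  (binding)

Optimal: p = 2, q = 8
Binding: C2, C3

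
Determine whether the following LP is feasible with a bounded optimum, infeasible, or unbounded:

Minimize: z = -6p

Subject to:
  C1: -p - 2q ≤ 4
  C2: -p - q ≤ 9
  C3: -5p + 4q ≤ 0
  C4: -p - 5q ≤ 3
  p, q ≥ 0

Unbounded (objective can decrease without bound)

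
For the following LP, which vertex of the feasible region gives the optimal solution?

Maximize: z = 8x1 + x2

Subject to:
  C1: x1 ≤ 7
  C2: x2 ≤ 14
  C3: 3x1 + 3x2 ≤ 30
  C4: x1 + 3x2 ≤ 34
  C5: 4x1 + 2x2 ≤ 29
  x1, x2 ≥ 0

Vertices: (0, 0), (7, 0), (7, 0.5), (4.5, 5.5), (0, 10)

Evaluate the objective at each vertex of the feasible region:
  z(0, 0) = 0
  z(7, 0) = 56
  z(7, 0.5) = 56.5  ←
  z(4.5, 5.5) = 41.5
  z(0, 10) = 10
The maximum is at x1 = 7, x2 = 0.5.

(7, 0.5)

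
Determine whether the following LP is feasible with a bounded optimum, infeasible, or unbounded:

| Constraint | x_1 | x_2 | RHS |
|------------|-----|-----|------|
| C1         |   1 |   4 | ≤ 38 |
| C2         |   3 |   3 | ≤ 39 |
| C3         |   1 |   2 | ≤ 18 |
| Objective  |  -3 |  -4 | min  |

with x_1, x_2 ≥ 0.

Feasible with a bounded optimal solution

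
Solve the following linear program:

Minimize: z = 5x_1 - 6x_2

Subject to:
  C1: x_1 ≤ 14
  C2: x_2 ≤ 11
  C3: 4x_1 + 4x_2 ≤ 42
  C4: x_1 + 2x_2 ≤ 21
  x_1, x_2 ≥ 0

Evaluate the objective at each vertex of the feasible region:
  z(0, 0) = 0
  z(10.5, 0) = 52.5
  z(0, 10.5) = -63  ←
The minimum is at x_1 = 0, x_2 = 10.5.

x_1 = 0, x_2 = 10.5, z = -63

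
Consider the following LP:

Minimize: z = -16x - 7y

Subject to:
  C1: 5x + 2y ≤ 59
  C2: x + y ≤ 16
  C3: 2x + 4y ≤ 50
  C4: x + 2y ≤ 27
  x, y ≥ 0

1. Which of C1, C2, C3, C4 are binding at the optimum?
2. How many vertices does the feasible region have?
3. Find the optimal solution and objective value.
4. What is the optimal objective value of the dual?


1. C1, C2
2. 5
3. x = 9, y = 7, z = -193
4. -193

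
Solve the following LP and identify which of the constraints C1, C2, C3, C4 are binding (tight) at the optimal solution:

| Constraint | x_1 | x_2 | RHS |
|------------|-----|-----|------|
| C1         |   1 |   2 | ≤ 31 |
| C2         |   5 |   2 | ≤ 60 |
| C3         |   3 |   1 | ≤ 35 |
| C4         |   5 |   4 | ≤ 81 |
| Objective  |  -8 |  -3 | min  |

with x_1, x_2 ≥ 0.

At x_1 = 10, x_2 = 5, compute slack b - a·x for each constraint:
  C1: 31 − 20 = 11  (slack)
  C2: 60 − 60 = 0  (binding)
  C3: 35 − 35 = 0  (binding)
  C4: 81 − 70 = 11  (slack)

Optimal: x_1 = 10, x_2 = 5
Binding: C2, C3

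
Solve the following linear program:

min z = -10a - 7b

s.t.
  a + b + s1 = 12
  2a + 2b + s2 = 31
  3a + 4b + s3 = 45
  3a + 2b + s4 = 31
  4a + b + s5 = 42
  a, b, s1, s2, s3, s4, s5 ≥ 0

Evaluate the objective at each vertex of the feasible region:
  z(0, 0) = 0
  z(10.33, 0) = -103.3
  z(7, 5) = -105  ←
  z(3, 9) = -93
  z(0, 11.25) = -78.75
The minimum is at a = 7, b = 5.

a = 7, b = 5, z = -105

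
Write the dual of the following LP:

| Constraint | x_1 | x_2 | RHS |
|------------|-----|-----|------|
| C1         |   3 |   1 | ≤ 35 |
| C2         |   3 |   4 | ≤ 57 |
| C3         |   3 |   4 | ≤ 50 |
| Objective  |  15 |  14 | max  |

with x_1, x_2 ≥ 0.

Primal max cᵀx s.t. Ax ≤ b, x ≥ 0  →  Dual min bᵀy s.t. Aᵀy ≥ c, y ≥ 0.

Minimize: z = 35y1 + 57y2 + 50y3

Subject to:
  3y1 + 3y2 + 3y3 ≥ 15
  y1 + 4y2 + 4y3 ≥ 14
  y1, y2, y3 ≥ 0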